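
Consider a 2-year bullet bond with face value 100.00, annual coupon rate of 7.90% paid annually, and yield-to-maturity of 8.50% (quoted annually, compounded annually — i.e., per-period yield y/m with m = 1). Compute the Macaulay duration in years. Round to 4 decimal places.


Answer: Macaulay duration = 1.9264 years

Derivation:
Coupon per period c = face * coupon_rate / m = 7.900000
Periods per year m = 1; per-period yield y/m = 0.085000
Number of cashflows N = 2
Cashflows (t years, CF_t, discount factor 1/(1+y/m)^(m*t), PV):
  t = 1.0000: CF_t = 7.900000, DF = 0.921659, PV = 7.281106
  t = 2.0000: CF_t = 107.900000, DF = 0.849455, PV = 91.656225
Price P = sum_t PV_t = 98.937331
Macaulay numerator sum_t t * PV_t:
  t * PV_t at t = 1.0000: 7.281106
  t * PV_t at t = 2.0000: 183.312451
Macaulay duration D = (sum_t t * PV_t) / P = 190.593557 / 98.937331 = 1.926407


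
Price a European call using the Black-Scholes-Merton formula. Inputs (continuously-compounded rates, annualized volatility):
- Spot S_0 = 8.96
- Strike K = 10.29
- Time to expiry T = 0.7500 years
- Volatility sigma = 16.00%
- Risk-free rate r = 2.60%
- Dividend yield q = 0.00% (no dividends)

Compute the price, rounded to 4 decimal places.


Answer: Price = 0.1426

Derivation:
d1 = (ln(S/K) + (r - q + 0.5*sigma^2) * T) / (sigma * sqrt(T)) = -0.78882157
d2 = d1 - sigma * sqrt(T) = -0.92738563
exp(-rT) = 0.98068890; exp(-qT) = 1.00000000
C = S_0 * exp(-qT) * N(d1) - K * exp(-rT) * N(d2)
N(d1) = 0.21510815; N(d2) = 0.17686317
C = 8.9600 * 1.00000000 * 0.21510815 - 10.2900 * 0.98068890 * 0.17686317 = 0.1426


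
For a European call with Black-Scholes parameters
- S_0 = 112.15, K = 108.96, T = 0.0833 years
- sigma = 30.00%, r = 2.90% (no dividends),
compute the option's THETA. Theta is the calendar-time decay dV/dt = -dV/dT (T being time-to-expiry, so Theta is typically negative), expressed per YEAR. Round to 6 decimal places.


d1 = 0.4044641720; d2 = 0.3178789539
phi(d1) = 0.3676094556; exp(-qT) = 1.0000000000; exp(-rT) = 0.9975872155
Theta = -S*exp(-qT)*phi(d1)*sigma/(2*sqrt(T)) - r*K*exp(-rT)*N(d2) + q*S*exp(-qT)*N(d1)
N(d1) = 0.6570642905; N(d2) = 0.6247116212; sqrt(T) = 0.2886173938
Term 1 = -112.1500 * 1.0000000000 * 0.3676094556 * 0.3000 / (2 * 0.2886173938) = -21.4266714331
Term 2 = -0.0290 * 108.9600 * 0.9975872155 * 0.6247116212 = -1.9692259596
Term 3 = 0 (no dividend yield, q = 0)
Theta = -21.4266714331 + (-1.9692259596) + (0.0000000000) = -23.395897

Answer: Theta = -23.395897


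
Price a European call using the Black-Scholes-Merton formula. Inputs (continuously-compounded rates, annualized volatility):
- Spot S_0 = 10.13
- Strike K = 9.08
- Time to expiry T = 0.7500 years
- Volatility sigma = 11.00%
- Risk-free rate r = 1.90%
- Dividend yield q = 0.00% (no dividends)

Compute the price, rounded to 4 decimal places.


Answer: Price = 1.2199

Derivation:
d1 = (ln(S/K) + (r - q + 0.5*sigma^2) * T) / (sigma * sqrt(T)) = 1.34590452
d2 = d1 - sigma * sqrt(T) = 1.25064173
exp(-rT) = 0.98585105; exp(-qT) = 1.00000000
C = S_0 * exp(-qT) * N(d1) - K * exp(-rT) * N(d2)
N(d1) = 0.91083334; N(d2) = 0.89446739
C = 10.1300 * 1.00000000 * 0.91083334 - 9.0800 * 0.98585105 * 0.89446739 = 1.2199


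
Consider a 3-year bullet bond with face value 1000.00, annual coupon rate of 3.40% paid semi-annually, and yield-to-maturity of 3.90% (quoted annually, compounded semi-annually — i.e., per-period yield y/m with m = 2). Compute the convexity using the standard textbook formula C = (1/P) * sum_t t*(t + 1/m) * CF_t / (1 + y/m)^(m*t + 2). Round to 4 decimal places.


Answer: Convexity = 9.5488

Derivation:
Coupon per period c = face * coupon_rate / m = 17.000000
Periods per year m = 2; per-period yield y/m = 0.019500
Number of cashflows N = 6
Cashflows (t years, CF_t, discount factor 1/(1+y/m)^(m*t), PV):
  t = 0.5000: CF_t = 17.000000, DF = 0.980873, PV = 16.674841
  t = 1.0000: CF_t = 17.000000, DF = 0.962112, PV = 16.355901
  t = 1.5000: CF_t = 17.000000, DF = 0.943709, PV = 16.043061
  t = 2.0000: CF_t = 17.000000, DF = 0.925659, PV = 15.736205
  t = 2.5000: CF_t = 17.000000, DF = 0.907954, PV = 15.435218
  t = 3.0000: CF_t = 1017.000000, DF = 0.890588, PV = 905.727538
Price P = sum_t PV_t = 985.972763
Convexity numerator sum_t t*(t + 1/m) * CF_t / (1+y/m)^(m*t + 2):
  t = 0.5000: term = 8.021530
  t = 1.0000: term = 23.604307
  t = 1.5000: term = 46.305654
  t = 2.0000: term = 75.699942
  t = 2.5000: term = 111.378041
  t = 3.0000: term = 9149.817063
Convexity = (1/P) * sum = 9414.826538 / 985.972763 = 9.548769


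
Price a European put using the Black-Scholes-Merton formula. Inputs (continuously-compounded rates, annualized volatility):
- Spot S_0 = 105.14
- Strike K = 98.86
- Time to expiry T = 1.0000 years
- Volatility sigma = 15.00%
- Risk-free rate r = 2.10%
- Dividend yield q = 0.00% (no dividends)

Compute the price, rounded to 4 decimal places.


Answer: Price = 2.7597

Derivation:
d1 = (ln(S/K) + (r - q + 0.5*sigma^2) * T) / (sigma * sqrt(T)) = 0.62558725
d2 = d1 - sigma * sqrt(T) = 0.47558725
exp(-rT) = 0.97921896; exp(-qT) = 1.00000000
P = K * exp(-rT) * N(-d2) - S_0 * exp(-qT) * N(-d1)
N(-d1) = 0.26579285; N(-d2) = 0.31718423
P = 98.8600 * 0.97921896 * 0.31718423 - 105.1400 * 1.00000000 * 0.26579285 = 2.7597


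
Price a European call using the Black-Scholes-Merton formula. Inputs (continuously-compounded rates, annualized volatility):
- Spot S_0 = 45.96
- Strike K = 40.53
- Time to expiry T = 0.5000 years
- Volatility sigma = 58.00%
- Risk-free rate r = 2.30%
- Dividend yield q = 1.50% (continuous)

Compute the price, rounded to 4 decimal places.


d1 = (ln(S/K) + (r - q + 0.5*sigma^2) * T) / (sigma * sqrt(T)) = 0.52137912
d2 = d1 - sigma * sqrt(T) = 0.11125719
exp(-rT) = 0.98856587; exp(-qT) = 0.99252805
C = S_0 * exp(-qT) * N(d1) - K * exp(-rT) * N(d2)
N(d1) = 0.69894865; N(d2) = 0.54429380
C = 45.9600 * 0.99252805 * 0.69894865 - 40.5300 * 0.98856587 * 0.54429380 = 10.0757

Answer: Price = 10.0757


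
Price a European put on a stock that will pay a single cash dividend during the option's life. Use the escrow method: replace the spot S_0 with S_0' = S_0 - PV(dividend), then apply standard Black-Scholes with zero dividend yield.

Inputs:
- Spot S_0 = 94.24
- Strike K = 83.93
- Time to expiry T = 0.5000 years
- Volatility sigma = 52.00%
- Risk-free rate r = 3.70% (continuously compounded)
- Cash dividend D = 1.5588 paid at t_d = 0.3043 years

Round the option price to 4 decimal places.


PV(D) = D * exp(-r * t_d) = 1.5588 * 0.98880405 = 1.54134775
S_0' = S_0 - PV(D) = 94.2400 - 1.54134775 = 92.69865225
d1 = (ln(S_0'/K) + (r + sigma^2/2)*T) / (sigma*sqrt(T)) = 0.50441412
d2 = d1 - sigma*sqrt(T) = 0.13671859
exp(-rT) = 0.98167007
N(-d1) = 0.30698520; N(-d2) = 0.44562662
P = K * exp(-rT) * N(-d2) - S_0' * N(-d1) = 83.9300 * 0.98167007 * 0.44562662 - 92.69865225 * 0.30698520 = 8.2588

Answer: Price = 8.2588


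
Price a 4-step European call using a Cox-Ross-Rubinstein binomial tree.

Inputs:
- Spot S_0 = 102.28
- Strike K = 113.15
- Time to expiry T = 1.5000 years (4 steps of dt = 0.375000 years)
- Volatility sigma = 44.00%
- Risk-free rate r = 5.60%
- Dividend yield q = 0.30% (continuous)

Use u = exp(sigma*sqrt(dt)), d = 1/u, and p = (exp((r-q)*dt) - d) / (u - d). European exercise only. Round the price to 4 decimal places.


Answer: Price = V(0,0) = 20.9675

Derivation:
dt = T/N = 0.375000
u = exp(sigma*sqrt(dt)) = 1.309236; d = 1/u = 0.763804
p = (exp((r-q)*dt) - d) / (u - d) = 0.469847
Discount per step: exp(-r*dt) = 0.979219
Stock lattice S(k, i) with i counting down-moves:
  k=0: S(0,0) = 102.2800
  k=1: S(1,0) = 133.9087; S(1,1) = 78.1219
  k=2: S(2,0) = 175.3181; S(2,1) = 102.2800; S(2,2) = 59.6698
  k=3: S(3,0) = 229.5328; S(3,1) = 133.9087; S(3,2) = 78.1219; S(3,3) = 45.5761
  k=4: S(4,0) = 300.5126; S(4,1) = 175.3181; S(4,2) = 102.2800; S(4,3) = 59.6698; S(4,4) = 34.8112
Terminal payoffs V(N, i) = max(S_T - K, 0):
  V(4,0) = 187.362586; V(4,1) = 62.168075; V(4,2) = 0.000000; V(4,3) = 0.000000; V(4,4) = 0.000000
Backward induction: V(k, i) = exp(-r*dt) * [p * V(k+1, i) + (1-p) * V(k+1, i+1)].
  V(3,0) = exp(-r*dt) * [p*187.362586 + (1-p)*62.168075] = 118.476055
  V(3,1) = exp(-r*dt) * [p*62.168075 + (1-p)*0.000000] = 28.602490
  V(3,2) = exp(-r*dt) * [p*0.000000 + (1-p)*0.000000] = 0.000000
  V(3,3) = exp(-r*dt) * [p*0.000000 + (1-p)*0.000000] = 0.000000
  V(2,0) = exp(-r*dt) * [p*118.476055 + (1-p)*28.602490] = 69.357422
  V(2,1) = exp(-r*dt) * [p*28.602490 + (1-p)*0.000000] = 13.159526
  V(2,2) = exp(-r*dt) * [p*0.000000 + (1-p)*0.000000] = 0.000000
  V(1,0) = exp(-r*dt) * [p*69.357422 + (1-p)*13.159526] = 38.741768
  V(1,1) = exp(-r*dt) * [p*13.159526 + (1-p)*0.000000] = 6.054478
  V(0,0) = exp(-r*dt) * [p*38.741768 + (1-p)*6.054478] = 20.967534


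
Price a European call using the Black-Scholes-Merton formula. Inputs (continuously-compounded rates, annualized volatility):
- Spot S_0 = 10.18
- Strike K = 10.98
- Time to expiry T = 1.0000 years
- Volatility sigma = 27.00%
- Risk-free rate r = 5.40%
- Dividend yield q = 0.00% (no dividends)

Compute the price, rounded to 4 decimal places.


d1 = (ln(S/K) + (r - q + 0.5*sigma^2) * T) / (sigma * sqrt(T)) = 0.05481324
d2 = d1 - sigma * sqrt(T) = -0.21518676
exp(-rT) = 0.94743211; exp(-qT) = 1.00000000
C = S_0 * exp(-qT) * N(d1) - K * exp(-rT) * N(d2)
N(d1) = 0.52185637; N(d2) = 0.41481086
C = 10.1800 * 1.00000000 * 0.52185637 - 10.9800 * 0.94743211 * 0.41481086 = 0.9973

Answer: Price = 0.9973


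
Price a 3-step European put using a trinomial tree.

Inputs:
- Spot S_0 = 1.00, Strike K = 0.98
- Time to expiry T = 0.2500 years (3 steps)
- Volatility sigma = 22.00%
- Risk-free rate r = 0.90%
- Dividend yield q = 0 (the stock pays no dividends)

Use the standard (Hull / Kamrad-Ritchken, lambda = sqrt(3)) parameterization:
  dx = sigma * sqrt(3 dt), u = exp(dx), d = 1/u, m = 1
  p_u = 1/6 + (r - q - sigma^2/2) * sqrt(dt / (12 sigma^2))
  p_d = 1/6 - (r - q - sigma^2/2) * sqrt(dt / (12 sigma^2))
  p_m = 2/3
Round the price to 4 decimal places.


dt = T/N = 0.083333; dx = sigma*sqrt(3*dt) = 0.110000
u = exp(dx) = 1.116278; d = 1/u = 0.895834
p_u = 0.160909, p_m = 0.666667, p_d = 0.172424
Discount per step: exp(-r*dt) = 0.999250
Stock lattice S(k, j) with j the centered position index:
  k=0: S(0,+0) = 1.0000
  k=1: S(1,-1) = 0.8958; S(1,+0) = 1.0000; S(1,+1) = 1.1163
  k=2: S(2,-2) = 0.8025; S(2,-1) = 0.8958; S(2,+0) = 1.0000; S(2,+1) = 1.1163; S(2,+2) = 1.2461
  k=3: S(3,-3) = 0.7189; S(3,-2) = 0.8025; S(3,-1) = 0.8958; S(3,+0) = 1.0000; S(3,+1) = 1.1163; S(3,+2) = 1.2461; S(3,+3) = 1.3910
Terminal payoffs V(N, j) = max(K - S_T, 0):
  V(3,-3) = 0.261076; V(3,-2) = 0.177481; V(3,-1) = 0.084166; V(3,+0) = 0.000000; V(3,+1) = 0.000000; V(3,+2) = 0.000000; V(3,+3) = 0.000000
Backward induction: V(k, j) = exp(-r*dt) * [p_u * V(k+1, j+1) + p_m * V(k+1, j) + p_d * V(k+1, j-1)]
  V(2,-2) = exp(-r*dt) * [p_u*0.084166 + p_m*0.177481 + p_d*0.261076] = 0.176747
  V(2,-1) = exp(-r*dt) * [p_u*0.000000 + p_m*0.084166 + p_d*0.177481] = 0.086648
  V(2,+0) = exp(-r*dt) * [p_u*0.000000 + p_m*0.000000 + p_d*0.084166] = 0.014501
  V(2,+1) = exp(-r*dt) * [p_u*0.000000 + p_m*0.000000 + p_d*0.000000] = 0.000000
  V(2,+2) = exp(-r*dt) * [p_u*0.000000 + p_m*0.000000 + p_d*0.000000] = 0.000000
  V(1,-1) = exp(-r*dt) * [p_u*0.014501 + p_m*0.086648 + p_d*0.176747] = 0.090506
  V(1,+0) = exp(-r*dt) * [p_u*0.000000 + p_m*0.014501 + p_d*0.086648] = 0.024589
  V(1,+1) = exp(-r*dt) * [p_u*0.000000 + p_m*0.000000 + p_d*0.014501] = 0.002499
  V(0,+0) = exp(-r*dt) * [p_u*0.002499 + p_m*0.024589 + p_d*0.090506] = 0.032376

Answer: Price = V(0,0) = 0.0324


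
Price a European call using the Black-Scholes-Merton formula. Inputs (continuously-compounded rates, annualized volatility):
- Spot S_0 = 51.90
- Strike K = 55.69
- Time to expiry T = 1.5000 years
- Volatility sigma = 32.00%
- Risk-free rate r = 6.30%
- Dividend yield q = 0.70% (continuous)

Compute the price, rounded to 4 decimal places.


Answer: Price = 8.2747

Derivation:
d1 = (ln(S/K) + (r - q + 0.5*sigma^2) * T) / (sigma * sqrt(T)) = 0.23045155
d2 = d1 - sigma * sqrt(T) = -0.16146681
exp(-rT) = 0.90982773; exp(-qT) = 0.98955493
C = S_0 * exp(-qT) * N(d1) - K * exp(-rT) * N(d2)
N(d1) = 0.59112955; N(d2) = 0.43586287
C = 51.9000 * 0.98955493 * 0.59112955 - 55.6900 * 0.90982773 * 0.43586287 = 8.2747


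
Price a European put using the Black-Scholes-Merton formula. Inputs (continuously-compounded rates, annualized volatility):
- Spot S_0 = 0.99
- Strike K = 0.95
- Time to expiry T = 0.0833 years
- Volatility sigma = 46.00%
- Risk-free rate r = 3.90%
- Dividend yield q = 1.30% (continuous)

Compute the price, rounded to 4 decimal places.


d1 = (ln(S/K) + (r - q + 0.5*sigma^2) * T) / (sigma * sqrt(T)) = 0.39334381
d2 = d1 - sigma * sqrt(T) = 0.26057981
exp(-rT) = 0.99675657; exp(-qT) = 0.99891769
P = K * exp(-rT) * N(-d2) - S_0 * exp(-qT) * N(-d1)
N(-d1) = 0.34703278; N(-d2) = 0.39720828
P = 0.9500 * 0.99675657 * 0.39720828 - 0.9900 * 0.99891769 * 0.34703278 = 0.0329

Answer: Price = 0.0329


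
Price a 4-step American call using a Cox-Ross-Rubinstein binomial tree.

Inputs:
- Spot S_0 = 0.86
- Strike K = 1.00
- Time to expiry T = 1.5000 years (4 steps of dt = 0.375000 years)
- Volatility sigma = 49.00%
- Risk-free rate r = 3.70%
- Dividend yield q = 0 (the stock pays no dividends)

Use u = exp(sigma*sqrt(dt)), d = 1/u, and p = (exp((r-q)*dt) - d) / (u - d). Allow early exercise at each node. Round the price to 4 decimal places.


dt = T/N = 0.375000
u = exp(sigma*sqrt(dt)) = 1.349943; d = 1/u = 0.740772
p = (exp((r-q)*dt) - d) / (u - d) = 0.448478
Discount per step: exp(-r*dt) = 0.986221
Stock lattice S(k, i) with i counting down-moves:
  k=0: S(0,0) = 0.8600
  k=1: S(1,0) = 1.1610; S(1,1) = 0.6371
  k=2: S(2,0) = 1.5672; S(2,1) = 0.8600; S(2,2) = 0.4719
  k=3: S(3,0) = 2.1157; S(3,1) = 1.1610; S(3,2) = 0.6371; S(3,3) = 0.3496
  k=4: S(4,0) = 2.8560; S(4,1) = 1.5672; S(4,2) = 0.8600; S(4,3) = 0.4719; S(4,4) = 0.2590
Terminal payoffs V(N, i) = max(S_T - K, 0):
  V(4,0) = 1.856014; V(4,1) = 0.567218; V(4,2) = 0.000000; V(4,3) = 0.000000; V(4,4) = 0.000000
Backward induction: V(k, i) = exp(-r*dt) * [p * V(k+1, i) + (1-p) * V(k+1, i+1)]; then take max(V_cont, immediate exercise) for American.
  V(3,0) = exp(-r*dt) * [p*1.856014 + (1-p)*0.567218] = 1.129434; exercise = 1.115655; V(3,0) = max -> 1.129434
  V(3,1) = exp(-r*dt) * [p*0.567218 + (1-p)*0.000000] = 0.250879; exercise = 0.160951; V(3,1) = max -> 0.250879
  V(3,2) = exp(-r*dt) * [p*0.000000 + (1-p)*0.000000] = 0.000000; exercise = 0.000000; V(3,2) = max -> 0.000000
  V(3,3) = exp(-r*dt) * [p*0.000000 + (1-p)*0.000000] = 0.000000; exercise = 0.000000; V(3,3) = max -> 0.000000
  V(2,0) = exp(-r*dt) * [p*1.129434 + (1-p)*0.250879] = 0.636006; exercise = 0.567218; V(2,0) = max -> 0.636006
  V(2,1) = exp(-r*dt) * [p*0.250879 + (1-p)*0.000000] = 0.110964; exercise = 0.000000; V(2,1) = max -> 0.110964
  V(2,2) = exp(-r*dt) * [p*0.000000 + (1-p)*0.000000] = 0.000000; exercise = 0.000000; V(2,2) = max -> 0.000000
  V(1,0) = exp(-r*dt) * [p*0.636006 + (1-p)*0.110964] = 0.341660; exercise = 0.160951; V(1,0) = max -> 0.341660
  V(1,1) = exp(-r*dt) * [p*0.110964 + (1-p)*0.000000] = 0.049079; exercise = 0.000000; V(1,1) = max -> 0.049079
  V(0,0) = exp(-r*dt) * [p*0.341660 + (1-p)*0.049079] = 0.177811; exercise = 0.000000; V(0,0) = max -> 0.177811

Answer: Price = V(0,0) = 0.1778


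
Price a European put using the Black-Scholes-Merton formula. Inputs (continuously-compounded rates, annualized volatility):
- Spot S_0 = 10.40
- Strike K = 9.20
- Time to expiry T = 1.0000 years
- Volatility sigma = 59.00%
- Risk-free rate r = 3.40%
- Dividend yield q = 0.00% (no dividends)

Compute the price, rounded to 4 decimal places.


d1 = (ln(S/K) + (r - q + 0.5*sigma^2) * T) / (sigma * sqrt(T)) = 0.56042766
d2 = d1 - sigma * sqrt(T) = -0.02957234
exp(-rT) = 0.96657150; exp(-qT) = 1.00000000
P = K * exp(-rT) * N(-d2) - S_0 * exp(-qT) * N(-d1)
N(-d1) = 0.28759388; N(-d2) = 0.51179594
P = 9.2000 * 0.96657150 * 0.51179594 - 10.4000 * 1.00000000 * 0.28759388 = 1.5601

Answer: Price = 1.5601


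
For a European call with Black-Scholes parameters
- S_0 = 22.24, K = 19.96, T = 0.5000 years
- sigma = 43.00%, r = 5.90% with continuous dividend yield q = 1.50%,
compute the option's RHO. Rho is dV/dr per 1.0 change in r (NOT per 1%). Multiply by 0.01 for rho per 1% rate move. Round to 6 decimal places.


Answer: Rho = 5.898705

Derivation:
d1 = 0.5801143450; d2 = 0.2760584291
phi(d1) = 0.3371575806; exp(-qT) = 0.9925280548; exp(-rT) = 0.9709308776
N(d2) = 0.6087484054
Rho = K*T*exp(-rT)*N(d2) = 19.9600 * 0.5000 * 0.9709308776 * 0.6087484054 = 5.898705


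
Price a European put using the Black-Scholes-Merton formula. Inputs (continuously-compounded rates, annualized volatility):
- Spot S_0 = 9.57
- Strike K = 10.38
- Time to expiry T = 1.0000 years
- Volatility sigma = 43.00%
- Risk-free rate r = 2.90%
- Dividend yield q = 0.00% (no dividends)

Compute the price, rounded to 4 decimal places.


d1 = (ln(S/K) + (r - q + 0.5*sigma^2) * T) / (sigma * sqrt(T)) = 0.09349379
d2 = d1 - sigma * sqrt(T) = -0.33650621
exp(-rT) = 0.97141646; exp(-qT) = 1.00000000
P = K * exp(-rT) * N(-d2) - S_0 * exp(-qT) * N(-d1)
N(-d1) = 0.46275564; N(-d2) = 0.63175542
P = 10.3800 * 0.97141646 * 0.63175542 - 9.5700 * 1.00000000 * 0.46275564 = 1.9416

Answer: Price = 1.9416


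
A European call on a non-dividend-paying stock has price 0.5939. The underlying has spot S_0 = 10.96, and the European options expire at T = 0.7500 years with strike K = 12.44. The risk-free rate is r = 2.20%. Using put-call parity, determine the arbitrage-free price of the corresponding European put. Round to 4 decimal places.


Answer: Put price = 1.8703

Derivation:
Put-call parity: C - P = S_0 * exp(-qT) - K * exp(-rT).
S_0 * exp(-qT) = 10.9600 * 1.00000000 = 10.96000000
K * exp(-rT) = 12.4400 * 0.98363538 = 12.23642412
P = C - S*exp(-qT) + K*exp(-rT)
P = 0.5939 - 10.96000000 + 12.23642412 = 1.8703


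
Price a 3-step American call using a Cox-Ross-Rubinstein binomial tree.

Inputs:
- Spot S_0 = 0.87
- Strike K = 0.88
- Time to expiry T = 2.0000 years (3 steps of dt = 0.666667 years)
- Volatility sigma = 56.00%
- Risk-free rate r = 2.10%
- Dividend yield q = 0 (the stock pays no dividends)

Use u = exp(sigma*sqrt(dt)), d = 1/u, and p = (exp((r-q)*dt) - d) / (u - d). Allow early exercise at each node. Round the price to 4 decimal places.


Answer: Price = V(0,0) = 0.2971

Derivation:
dt = T/N = 0.666667
u = exp(sigma*sqrt(dt)) = 1.579705; d = 1/u = 0.633030
p = (exp((r-q)*dt) - d) / (u - d) = 0.402534
Discount per step: exp(-r*dt) = 0.986098
Stock lattice S(k, i) with i counting down-moves:
  k=0: S(0,0) = 0.8700
  k=1: S(1,0) = 1.3743; S(1,1) = 0.5507
  k=2: S(2,0) = 2.1711; S(2,1) = 0.8700; S(2,2) = 0.3486
  k=3: S(3,0) = 3.4296; S(3,1) = 1.3743; S(3,2) = 0.5507; S(3,3) = 0.2207
Terminal payoffs V(N, i) = max(S_T - K, 0):
  V(3,0) = 2.549629; V(3,1) = 0.494343; V(3,2) = 0.000000; V(3,3) = 0.000000
Backward induction: V(k, i) = exp(-r*dt) * [p * V(k+1, i) + (1-p) * V(k+1, i+1)]; then take max(V_cont, immediate exercise) for American.
  V(2,0) = exp(-r*dt) * [p*2.549629 + (1-p)*0.494343] = 1.303291; exercise = 1.291057; V(2,0) = max -> 1.303291
  V(2,1) = exp(-r*dt) * [p*0.494343 + (1-p)*0.000000] = 0.196223; exercise = 0.000000; V(2,1) = max -> 0.196223
  V(2,2) = exp(-r*dt) * [p*0.000000 + (1-p)*0.000000] = 0.000000; exercise = 0.000000; V(2,2) = max -> 0.000000
  V(1,0) = exp(-r*dt) * [p*1.303291 + (1-p)*0.196223] = 0.632932; exercise = 0.494343; V(1,0) = max -> 0.632932
  V(1,1) = exp(-r*dt) * [p*0.196223 + (1-p)*0.000000] = 0.077888; exercise = 0.000000; V(1,1) = max -> 0.077888
  V(0,0) = exp(-r*dt) * [p*0.632932 + (1-p)*0.077888] = 0.297123; exercise = 0.000000; V(0,0) = max -> 0.297123


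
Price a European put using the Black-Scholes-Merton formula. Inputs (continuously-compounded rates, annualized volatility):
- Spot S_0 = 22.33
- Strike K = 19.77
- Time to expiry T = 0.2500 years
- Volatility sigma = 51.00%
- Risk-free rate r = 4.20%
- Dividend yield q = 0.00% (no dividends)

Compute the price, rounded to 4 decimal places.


Answer: Price = 1.0195

Derivation:
d1 = (ln(S/K) + (r - q + 0.5*sigma^2) * T) / (sigma * sqrt(T)) = 0.64618796
d2 = d1 - sigma * sqrt(T) = 0.39118796
exp(-rT) = 0.98955493; exp(-qT) = 1.00000000
P = K * exp(-rT) * N(-d2) - S_0 * exp(-qT) * N(-d1)
N(-d1) = 0.25907882; N(-d2) = 0.34782916
P = 19.7700 * 0.98955493 * 0.34782916 - 22.3300 * 1.00000000 * 0.25907882 = 1.0195


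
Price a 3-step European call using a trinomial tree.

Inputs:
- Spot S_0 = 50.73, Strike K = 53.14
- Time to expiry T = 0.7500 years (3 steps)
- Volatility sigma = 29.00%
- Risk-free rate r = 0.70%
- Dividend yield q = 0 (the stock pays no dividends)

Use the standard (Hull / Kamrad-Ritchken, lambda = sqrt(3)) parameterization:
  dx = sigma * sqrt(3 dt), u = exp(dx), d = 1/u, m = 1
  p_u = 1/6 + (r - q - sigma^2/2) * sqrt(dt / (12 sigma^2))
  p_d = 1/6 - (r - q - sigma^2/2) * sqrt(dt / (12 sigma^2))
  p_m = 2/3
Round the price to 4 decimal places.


dt = T/N = 0.250000; dx = sigma*sqrt(3*dt) = 0.251147
u = exp(dx) = 1.285500; d = 1/u = 0.777908
p_u = 0.149222, p_m = 0.666667, p_d = 0.184112
Discount per step: exp(-r*dt) = 0.998252
Stock lattice S(k, j) with j the centered position index:
  k=0: S(0,+0) = 50.7300
  k=1: S(1,-1) = 39.4633; S(1,+0) = 50.7300; S(1,+1) = 65.2134
  k=2: S(2,-2) = 30.6988; S(2,-1) = 39.4633; S(2,+0) = 50.7300; S(2,+1) = 65.2134; S(2,+2) = 83.8318
  k=3: S(3,-3) = 23.8808; S(3,-2) = 30.6988; S(3,-1) = 39.4633; S(3,+0) = 50.7300; S(3,+1) = 65.2134; S(3,+2) = 83.8318; S(3,+3) = 107.7657
Terminal payoffs V(N, j) = max(S_T - K, 0):
  V(3,-3) = 0.000000; V(3,-2) = 0.000000; V(3,-1) = 0.000000; V(3,+0) = 0.000000; V(3,+1) = 12.073390; V(3,+2) = 30.691781; V(3,+3) = 54.625714
Backward induction: V(k, j) = exp(-r*dt) * [p_u * V(k+1, j+1) + p_m * V(k+1, j) + p_d * V(k+1, j-1)]
  V(2,-2) = exp(-r*dt) * [p_u*0.000000 + p_m*0.000000 + p_d*0.000000] = 0.000000
  V(2,-1) = exp(-r*dt) * [p_u*0.000000 + p_m*0.000000 + p_d*0.000000] = 0.000000
  V(2,+0) = exp(-r*dt) * [p_u*12.073390 + p_m*0.000000 + p_d*0.000000] = 1.798462
  V(2,+1) = exp(-r*dt) * [p_u*30.691781 + p_m*12.073390 + p_d*0.000000] = 12.606726
  V(2,+2) = exp(-r*dt) * [p_u*54.625714 + p_m*30.691781 + p_d*12.073390] = 30.781467
  V(1,-1) = exp(-r*dt) * [p_u*1.798462 + p_m*0.000000 + p_d*0.000000] = 0.267900
  V(1,+0) = exp(-r*dt) * [p_u*12.606726 + p_m*1.798462 + p_d*0.000000] = 3.074787
  V(1,+1) = exp(-r*dt) * [p_u*30.781467 + p_m*12.606726 + p_d*1.798462] = 13.305561
  V(0,+0) = exp(-r*dt) * [p_u*13.305561 + p_m*3.074787 + p_d*0.267900] = 4.077518

Answer: Price = V(0,0) = 4.0775


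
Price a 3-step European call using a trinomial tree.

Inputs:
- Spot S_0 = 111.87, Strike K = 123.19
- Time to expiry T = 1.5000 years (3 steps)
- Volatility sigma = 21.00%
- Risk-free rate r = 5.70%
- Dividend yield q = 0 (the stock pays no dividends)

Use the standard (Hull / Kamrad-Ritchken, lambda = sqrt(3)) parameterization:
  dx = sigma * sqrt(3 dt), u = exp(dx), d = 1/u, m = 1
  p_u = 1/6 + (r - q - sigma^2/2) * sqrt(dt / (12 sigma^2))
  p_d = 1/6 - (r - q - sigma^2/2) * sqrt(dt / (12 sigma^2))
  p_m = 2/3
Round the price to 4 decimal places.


Answer: Price = V(0,0) = 11.2004

Derivation:
dt = T/N = 0.500000; dx = sigma*sqrt(3*dt) = 0.257196
u = exp(dx) = 1.293299; d = 1/u = 0.773216
p_u = 0.200639, p_m = 0.666667, p_d = 0.132695
Discount per step: exp(-r*dt) = 0.971902
Stock lattice S(k, j) with j the centered position index:
  k=0: S(0,+0) = 111.8700
  k=1: S(1,-1) = 86.4997; S(1,+0) = 111.8700; S(1,+1) = 144.6814
  k=2: S(2,-2) = 66.8830; S(2,-1) = 86.4997; S(2,+0) = 111.8700; S(2,+1) = 144.6814; S(2,+2) = 187.1163
  k=3: S(3,-3) = 51.7150; S(3,-2) = 66.8830; S(3,-1) = 86.4997; S(3,+0) = 111.8700; S(3,+1) = 144.6814; S(3,+2) = 187.1163; S(3,+3) = 241.9973
Terminal payoffs V(N, j) = max(S_T - K, 0):
  V(3,-3) = 0.000000; V(3,-2) = 0.000000; V(3,-1) = 0.000000; V(3,+0) = 0.000000; V(3,+1) = 21.491374; V(3,+2) = 63.926296; V(3,+3) = 118.807344
Backward induction: V(k, j) = exp(-r*dt) * [p_u * V(k+1, j+1) + p_m * V(k+1, j) + p_d * V(k+1, j-1)]
  V(2,-2) = exp(-r*dt) * [p_u*0.000000 + p_m*0.000000 + p_d*0.000000] = 0.000000
  V(2,-1) = exp(-r*dt) * [p_u*0.000000 + p_m*0.000000 + p_d*0.000000] = 0.000000
  V(2,+0) = exp(-r*dt) * [p_u*21.491374 + p_m*0.000000 + p_d*0.000000] = 4.190845
  V(2,+1) = exp(-r*dt) * [p_u*63.926296 + p_m*21.491374 + p_d*0.000000] = 26.390719
  V(2,+2) = exp(-r*dt) * [p_u*118.807344 + p_m*63.926296 + p_d*21.491374] = 67.359319
  V(1,-1) = exp(-r*dt) * [p_u*4.190845 + p_m*0.000000 + p_d*0.000000] = 0.817220
  V(1,+0) = exp(-r*dt) * [p_u*26.390719 + p_m*4.190845 + p_d*0.000000] = 7.861618
  V(1,+1) = exp(-r*dt) * [p_u*67.359319 + p_m*26.390719 + p_d*4.190845] = 30.775097
  V(0,+0) = exp(-r*dt) * [p_u*30.775097 + p_m*7.861618 + p_d*0.817220] = 11.200393


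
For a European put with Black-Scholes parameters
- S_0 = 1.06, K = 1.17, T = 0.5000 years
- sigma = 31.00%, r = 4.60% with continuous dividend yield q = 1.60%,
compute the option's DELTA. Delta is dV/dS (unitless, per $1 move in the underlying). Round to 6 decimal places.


d1 = -0.2723950532; d2 = -0.4915981554
phi(d1) = 0.3844128915; exp(-qT) = 0.9920319148; exp(-rT) = 0.9772624838
N(-d1) = 0.6073408621
Delta = -exp(-qT) * N(-d1) = -0.9920319148 * 0.6073408621 = -0.602502

Answer: Delta = -0.602502


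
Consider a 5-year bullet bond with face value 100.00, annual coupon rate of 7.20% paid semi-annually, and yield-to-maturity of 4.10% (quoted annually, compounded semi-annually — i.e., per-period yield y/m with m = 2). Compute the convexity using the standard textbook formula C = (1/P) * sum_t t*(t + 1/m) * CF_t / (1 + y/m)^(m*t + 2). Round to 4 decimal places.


Coupon per period c = face * coupon_rate / m = 3.600000
Periods per year m = 2; per-period yield y/m = 0.020500
Number of cashflows N = 10
Cashflows (t years, CF_t, discount factor 1/(1+y/m)^(m*t), PV):
  t = 0.5000: CF_t = 3.600000, DF = 0.979912, PV = 3.527683
  t = 1.0000: CF_t = 3.600000, DF = 0.960227, PV = 3.456818
  t = 1.5000: CF_t = 3.600000, DF = 0.940938, PV = 3.387377
  t = 2.0000: CF_t = 3.600000, DF = 0.922036, PV = 3.319330
  t = 2.5000: CF_t = 3.600000, DF = 0.903514, PV = 3.252651
  t = 3.0000: CF_t = 3.600000, DF = 0.885364, PV = 3.187311
  t = 3.5000: CF_t = 3.600000, DF = 0.867579, PV = 3.123284
  t = 4.0000: CF_t = 3.600000, DF = 0.850151, PV = 3.060543
  t = 4.5000: CF_t = 3.600000, DF = 0.833073, PV = 2.999062
  t = 5.0000: CF_t = 103.600000, DF = 0.816338, PV = 84.572597
Price P = sum_t PV_t = 113.886654
Convexity numerator sum_t t*(t + 1/m) * CF_t / (1+y/m)^(m*t + 2):
  t = 0.5000: term = 1.693688
  t = 1.0000: term = 4.978995
  t = 1.5000: term = 9.757953
  t = 2.0000: term = 15.936555
  t = 2.5000: term = 23.424628
  t = 3.0000: term = 32.135697
  t = 3.5000: term = 41.986866
  t = 4.0000: term = 52.898690
  t = 4.5000: term = 64.795063
  t = 5.0000: term = 2233.244847
Convexity = (1/P) * sum = 2480.852983 / 113.886654 = 21.783527

Answer: Convexity = 21.7835


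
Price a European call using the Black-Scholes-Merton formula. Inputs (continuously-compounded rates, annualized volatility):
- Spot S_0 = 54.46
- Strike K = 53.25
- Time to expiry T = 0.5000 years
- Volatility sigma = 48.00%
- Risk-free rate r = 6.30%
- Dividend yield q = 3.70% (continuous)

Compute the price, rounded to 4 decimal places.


d1 = (ln(S/K) + (r - q + 0.5*sigma^2) * T) / (sigma * sqrt(T)) = 0.27420624
d2 = d1 - sigma * sqrt(T) = -0.06520502
exp(-rT) = 0.96899096; exp(-qT) = 0.98167007
C = S_0 * exp(-qT) * N(d1) - K * exp(-rT) * N(d2)
N(d1) = 0.60803693; N(d2) = 0.47400538
C = 54.4600 * 0.98167007 * 0.60803693 - 53.2500 * 0.96899096 * 0.47400538 = 8.0486

Answer: Price = 8.0486


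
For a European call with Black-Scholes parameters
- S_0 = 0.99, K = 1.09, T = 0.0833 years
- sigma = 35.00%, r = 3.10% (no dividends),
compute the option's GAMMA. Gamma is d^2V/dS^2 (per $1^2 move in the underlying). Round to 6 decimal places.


Answer: Gamma = 2.716747

Derivation:
d1 = -0.8765297588; d2 = -0.9775458466
phi(d1) = 0.2716907679; exp(-qT) = 1.0000000000; exp(-rT) = 0.9974210313
Gamma = exp(-qT) * phi(d1) / (S * sigma * sqrt(T)) = 1.0000000000 * 0.2716907679 / (0.9900 * 0.3500 * 0.2886173938) = 2.716747


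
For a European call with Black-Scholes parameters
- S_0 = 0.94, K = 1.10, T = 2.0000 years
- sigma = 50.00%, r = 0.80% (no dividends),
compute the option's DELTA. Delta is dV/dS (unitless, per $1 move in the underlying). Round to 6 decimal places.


Answer: Delta = 0.561151

Derivation:
d1 = 0.1538868236; d2 = -0.5532199576
phi(d1) = 0.3942464292; exp(-qT) = 1.0000000000; exp(-rT) = 0.9841273201
N(d1) = 0.5611505132
Delta = exp(-qT) * N(d1) = 1.0000000000 * 0.5611505132 = 0.561151


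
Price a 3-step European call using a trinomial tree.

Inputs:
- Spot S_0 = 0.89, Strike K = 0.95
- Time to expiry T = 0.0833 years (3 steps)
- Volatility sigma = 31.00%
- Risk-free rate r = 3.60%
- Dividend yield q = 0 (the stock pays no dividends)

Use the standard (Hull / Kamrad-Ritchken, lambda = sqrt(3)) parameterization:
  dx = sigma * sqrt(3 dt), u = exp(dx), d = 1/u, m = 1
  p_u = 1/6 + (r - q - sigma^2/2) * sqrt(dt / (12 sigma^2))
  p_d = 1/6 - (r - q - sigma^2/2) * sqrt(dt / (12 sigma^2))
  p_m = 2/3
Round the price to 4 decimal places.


dt = T/N = 0.027767; dx = sigma*sqrt(3*dt) = 0.089471
u = exp(dx) = 1.093596; d = 1/u = 0.914414
p_u = 0.164797, p_m = 0.666667, p_d = 0.168536
Discount per step: exp(-r*dt) = 0.999001
Stock lattice S(k, j) with j the centered position index:
  k=0: S(0,+0) = 0.8900
  k=1: S(1,-1) = 0.8138; S(1,+0) = 0.8900; S(1,+1) = 0.9733
  k=2: S(2,-2) = 0.7442; S(2,-1) = 0.8138; S(2,+0) = 0.8900; S(2,+1) = 0.9733; S(2,+2) = 1.0644
  k=3: S(3,-3) = 0.6805; S(3,-2) = 0.7442; S(3,-1) = 0.8138; S(3,+0) = 0.8900; S(3,+1) = 0.9733; S(3,+2) = 1.0644; S(3,+3) = 1.1640
Terminal payoffs V(N, j) = max(S_T - K, 0):
  V(3,-3) = 0.000000; V(3,-2) = 0.000000; V(3,-1) = 0.000000; V(3,+0) = 0.000000; V(3,+1) = 0.023300; V(3,+2) = 0.114398; V(3,+3) = 0.214021
Backward induction: V(k, j) = exp(-r*dt) * [p_u * V(k+1, j+1) + p_m * V(k+1, j) + p_d * V(k+1, j-1)]
  V(2,-2) = exp(-r*dt) * [p_u*0.000000 + p_m*0.000000 + p_d*0.000000] = 0.000000
  V(2,-1) = exp(-r*dt) * [p_u*0.000000 + p_m*0.000000 + p_d*0.000000] = 0.000000
  V(2,+0) = exp(-r*dt) * [p_u*0.023300 + p_m*0.000000 + p_d*0.000000] = 0.003836
  V(2,+1) = exp(-r*dt) * [p_u*0.114398 + p_m*0.023300 + p_d*0.000000] = 0.034352
  V(2,+2) = exp(-r*dt) * [p_u*0.214021 + p_m*0.114398 + p_d*0.023300] = 0.115347
  V(1,-1) = exp(-r*dt) * [p_u*0.003836 + p_m*0.000000 + p_d*0.000000] = 0.000632
  V(1,+0) = exp(-r*dt) * [p_u*0.034352 + p_m*0.003836 + p_d*0.000000] = 0.008210
  V(1,+1) = exp(-r*dt) * [p_u*0.115347 + p_m*0.034352 + p_d*0.003836] = 0.042514
  V(0,+0) = exp(-r*dt) * [p_u*0.042514 + p_m*0.008210 + p_d*0.000632] = 0.012573

Answer: Price = V(0,0) = 0.0126


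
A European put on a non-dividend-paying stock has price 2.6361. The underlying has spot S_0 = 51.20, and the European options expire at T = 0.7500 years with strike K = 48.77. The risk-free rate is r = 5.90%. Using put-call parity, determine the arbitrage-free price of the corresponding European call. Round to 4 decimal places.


Put-call parity: C - P = S_0 * exp(-qT) - K * exp(-rT).
S_0 * exp(-qT) = 51.2000 * 1.00000000 = 51.20000000
K * exp(-rT) = 48.7700 * 0.95671475 = 46.65897830
C = P + S*exp(-qT) - K*exp(-rT)
C = 2.6361 + 51.20000000 - 46.65897830 = 7.1771

Answer: Call price = 7.1771


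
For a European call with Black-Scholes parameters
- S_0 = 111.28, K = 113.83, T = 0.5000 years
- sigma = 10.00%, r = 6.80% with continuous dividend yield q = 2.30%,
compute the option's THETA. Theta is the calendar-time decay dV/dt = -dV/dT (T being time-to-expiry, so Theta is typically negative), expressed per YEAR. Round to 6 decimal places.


Answer: Theta = -5.431755

Derivation:
d1 = 0.0331412502; d2 = -0.0375694279
phi(d1) = 0.3987232529; exp(-qT) = 0.9885658722; exp(-rT) = 0.9665715046
Theta = -S*exp(-qT)*phi(d1)*sigma/(2*sqrt(T)) - r*K*exp(-rT)*N(d2) + q*S*exp(-qT)*N(d1)
N(d1) = 0.5132190261; N(d2) = 0.4850154919; sqrt(T) = 0.7071067812
Term 1 = -111.2800 * 0.9885658722 * 0.3987232529 * 0.1000 / (2 * 0.7071067812) = -3.1015536389
Term 2 = -0.0680 * 113.8300 * 0.9665715046 * 0.4850154919 = -3.6287349431
Term 3 = 0.0230 * 111.2800 * 0.9885658722 * 0.5132190261 = 1.2985339678
Theta = -3.1015536389 + (-3.6287349431) + (1.2985339678) = -5.431755


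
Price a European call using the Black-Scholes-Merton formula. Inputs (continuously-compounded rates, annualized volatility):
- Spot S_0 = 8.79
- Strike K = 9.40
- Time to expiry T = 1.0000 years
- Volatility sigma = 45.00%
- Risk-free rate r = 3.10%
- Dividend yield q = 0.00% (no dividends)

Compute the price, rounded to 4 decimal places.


Answer: Price = 1.4371

Derivation:
d1 = (ln(S/K) + (r - q + 0.5*sigma^2) * T) / (sigma * sqrt(T)) = 0.14478894
d2 = d1 - sigma * sqrt(T) = -0.30521106
exp(-rT) = 0.96947557; exp(-qT) = 1.00000000
C = S_0 * exp(-qT) * N(d1) - K * exp(-rT) * N(d2)
N(d1) = 0.55756124; N(d2) = 0.38010270
C = 8.7900 * 1.00000000 * 0.55756124 - 9.4000 * 0.96947557 * 0.38010270 = 1.4371


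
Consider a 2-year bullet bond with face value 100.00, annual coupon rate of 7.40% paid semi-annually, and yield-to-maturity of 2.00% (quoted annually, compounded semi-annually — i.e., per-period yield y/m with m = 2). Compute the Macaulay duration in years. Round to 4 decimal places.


Coupon per period c = face * coupon_rate / m = 3.700000
Periods per year m = 2; per-period yield y/m = 0.010000
Number of cashflows N = 4
Cashflows (t years, CF_t, discount factor 1/(1+y/m)^(m*t), PV):
  t = 0.5000: CF_t = 3.700000, DF = 0.990099, PV = 3.663366
  t = 1.0000: CF_t = 3.700000, DF = 0.980296, PV = 3.627095
  t = 1.5000: CF_t = 3.700000, DF = 0.970590, PV = 3.591184
  t = 2.0000: CF_t = 103.700000, DF = 0.960980, PV = 99.653662
Price P = sum_t PV_t = 110.535307
Macaulay numerator sum_t t * PV_t:
  t * PV_t at t = 0.5000: 1.831683
  t * PV_t at t = 1.0000: 3.627095
  t * PV_t at t = 1.5000: 5.386775
  t * PV_t at t = 2.0000: 199.307323
Macaulay duration D = (sum_t t * PV_t) / P = 210.152877 / 110.535307 = 1.901229

Answer: Macaulay duration = 1.9012 years


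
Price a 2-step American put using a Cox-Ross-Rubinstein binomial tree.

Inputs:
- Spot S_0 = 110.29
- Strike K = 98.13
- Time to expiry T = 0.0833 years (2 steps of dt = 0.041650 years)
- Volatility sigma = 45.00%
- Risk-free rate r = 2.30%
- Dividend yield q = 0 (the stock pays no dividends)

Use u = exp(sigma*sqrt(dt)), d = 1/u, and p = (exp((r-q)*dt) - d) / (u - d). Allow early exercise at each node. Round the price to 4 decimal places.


dt = T/N = 0.041650
u = exp(sigma*sqrt(dt)) = 1.096187; d = 1/u = 0.912253
p = (exp((r-q)*dt) - d) / (u - d) = 0.482267
Discount per step: exp(-r*dt) = 0.999043
Stock lattice S(k, i) with i counting down-moves:
  k=0: S(0,0) = 110.2900
  k=1: S(1,0) = 120.8984; S(1,1) = 100.6124
  k=2: S(2,0) = 132.5272; S(2,1) = 110.2900; S(2,2) = 91.7840
Terminal payoffs V(N, i) = max(K - S_T, 0):
  V(2,0) = 0.000000; V(2,1) = 0.000000; V(2,2) = 6.345974
Backward induction: V(k, i) = exp(-r*dt) * [p * V(k+1, i) + (1-p) * V(k+1, i+1)]; then take max(V_cont, immediate exercise) for American.
  V(1,0) = exp(-r*dt) * [p*0.000000 + (1-p)*0.000000] = 0.000000; exercise = 0.000000; V(1,0) = max -> 0.000000
  V(1,1) = exp(-r*dt) * [p*0.000000 + (1-p)*6.345974] = 3.282372; exercise = 0.000000; V(1,1) = max -> 3.282372
  V(0,0) = exp(-r*dt) * [p*0.000000 + (1-p)*3.282372] = 1.697764; exercise = 0.000000; V(0,0) = max -> 1.697764

Answer: Price = V(0,0) = 1.6978


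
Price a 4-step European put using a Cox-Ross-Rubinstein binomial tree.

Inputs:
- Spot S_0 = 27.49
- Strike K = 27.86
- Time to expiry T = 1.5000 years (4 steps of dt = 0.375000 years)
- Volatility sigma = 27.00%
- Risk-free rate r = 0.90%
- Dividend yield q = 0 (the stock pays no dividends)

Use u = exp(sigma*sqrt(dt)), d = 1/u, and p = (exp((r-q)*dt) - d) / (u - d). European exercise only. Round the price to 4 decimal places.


dt = T/N = 0.375000
u = exp(sigma*sqrt(dt)) = 1.179795; d = 1/u = 0.847605
p = (exp((r-q)*dt) - d) / (u - d) = 0.468936
Discount per step: exp(-r*dt) = 0.996631
Stock lattice S(k, i) with i counting down-moves:
  k=0: S(0,0) = 27.4900
  k=1: S(1,0) = 32.4326; S(1,1) = 23.3007
  k=2: S(2,0) = 38.2638; S(2,1) = 27.4900; S(2,2) = 19.7498
  k=3: S(3,0) = 45.1434; S(3,1) = 32.4326; S(3,2) = 23.3007; S(3,3) = 16.7400
  k=4: S(4,0) = 53.2599; S(4,1) = 38.2638; S(4,2) = 27.4900; S(4,3) = 19.7498; S(4,4) = 14.1889
Terminal payoffs V(N, i) = max(K - S_T, 0):
  V(4,0) = 0.000000; V(4,1) = 0.000000; V(4,2) = 0.370000; V(4,3) = 8.110243; V(4,4) = 13.671099
Backward induction: V(k, i) = exp(-r*dt) * [p * V(k+1, i) + (1-p) * V(k+1, i+1)].
  V(3,0) = exp(-r*dt) * [p*0.000000 + (1-p)*0.000000] = 0.000000
  V(3,1) = exp(-r*dt) * [p*0.000000 + (1-p)*0.370000] = 0.195832
  V(3,2) = exp(-r*dt) * [p*0.370000 + (1-p)*8.110243] = 4.465470
  V(3,3) = exp(-r*dt) * [p*8.110243 + (1-p)*13.671099] = 11.026138
  V(2,0) = exp(-r*dt) * [p*0.000000 + (1-p)*0.195832] = 0.103649
  V(2,1) = exp(-r*dt) * [p*0.195832 + (1-p)*4.465470] = 2.454984
  V(2,2) = exp(-r*dt) * [p*4.465470 + (1-p)*11.026138] = 7.922821
  V(1,0) = exp(-r*dt) * [p*0.103649 + (1-p)*2.454984] = 1.347802
  V(1,1) = exp(-r*dt) * [p*2.454984 + (1-p)*7.922821] = 5.340701
  V(0,0) = exp(-r*dt) * [p*1.347802 + (1-p)*5.340701] = 3.456602

Answer: Price = V(0,0) = 3.4566


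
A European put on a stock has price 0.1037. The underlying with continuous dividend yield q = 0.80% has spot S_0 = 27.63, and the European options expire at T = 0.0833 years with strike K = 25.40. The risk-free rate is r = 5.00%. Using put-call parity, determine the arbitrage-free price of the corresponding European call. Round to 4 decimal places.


Put-call parity: C - P = S_0 * exp(-qT) - K * exp(-rT).
S_0 * exp(-qT) = 27.6300 * 0.99933382 = 27.61159350
K * exp(-rT) = 25.4000 * 0.99584366 = 25.29442900
C = P + S*exp(-qT) - K*exp(-rT)
C = 0.1037 + 27.61159350 - 25.29442900 = 2.4209

Answer: Call price = 2.4209


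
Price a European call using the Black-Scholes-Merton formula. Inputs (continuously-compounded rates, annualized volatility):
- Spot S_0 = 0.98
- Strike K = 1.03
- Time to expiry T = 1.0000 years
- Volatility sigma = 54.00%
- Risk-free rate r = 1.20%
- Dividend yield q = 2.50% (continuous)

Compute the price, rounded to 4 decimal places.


d1 = (ln(S/K) + (r - q + 0.5*sigma^2) * T) / (sigma * sqrt(T)) = 0.15377498
d2 = d1 - sigma * sqrt(T) = -0.38622502
exp(-rT) = 0.98807171; exp(-qT) = 0.97530991
C = S_0 * exp(-qT) * N(d1) - K * exp(-rT) * N(d2)
N(d1) = 0.56110642; N(d2) = 0.34966501
C = 0.9800 * 0.97530991 * 0.56110642 - 1.0300 * 0.98807171 * 0.34966501 = 0.1804

Answer: Price = 0.1804


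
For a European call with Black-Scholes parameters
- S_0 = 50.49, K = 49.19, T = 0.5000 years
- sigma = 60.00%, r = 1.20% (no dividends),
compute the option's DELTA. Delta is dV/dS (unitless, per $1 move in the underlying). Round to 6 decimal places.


Answer: Delta = 0.613234

Derivation:
d1 = 0.2877569775; d2 = -0.1365070912
phi(d1) = 0.3827625055; exp(-qT) = 1.0000000000; exp(-rT) = 0.9940179641
N(d1) = 0.6132336140
Delta = exp(-qT) * N(d1) = 1.0000000000 * 0.6132336140 = 0.613234


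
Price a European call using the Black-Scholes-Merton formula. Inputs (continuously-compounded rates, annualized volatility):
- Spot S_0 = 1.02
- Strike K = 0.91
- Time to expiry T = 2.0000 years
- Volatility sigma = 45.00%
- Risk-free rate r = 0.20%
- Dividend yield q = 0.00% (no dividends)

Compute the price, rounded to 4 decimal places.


d1 = (ln(S/K) + (r - q + 0.5*sigma^2) * T) / (sigma * sqrt(T)) = 0.50379521
d2 = d1 - sigma * sqrt(T) = -0.13260090
exp(-rT) = 0.99600799; exp(-qT) = 1.00000000
C = S_0 * exp(-qT) * N(d1) - K * exp(-rT) * N(d2)
N(d1) = 0.69279735; N(d2) = 0.44725451
C = 1.0200 * 1.00000000 * 0.69279735 - 0.9100 * 0.99600799 * 0.44725451 = 0.3013

Answer: Price = 0.3013


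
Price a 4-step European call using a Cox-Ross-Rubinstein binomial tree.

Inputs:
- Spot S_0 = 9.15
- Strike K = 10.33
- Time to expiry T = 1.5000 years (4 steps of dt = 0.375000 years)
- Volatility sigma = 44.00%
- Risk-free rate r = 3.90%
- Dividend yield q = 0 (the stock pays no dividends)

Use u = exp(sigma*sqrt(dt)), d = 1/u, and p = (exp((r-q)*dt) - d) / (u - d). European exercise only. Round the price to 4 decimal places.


dt = T/N = 0.375000
u = exp(sigma*sqrt(dt)) = 1.309236; d = 1/u = 0.763804
p = (exp((r-q)*dt) - d) / (u - d) = 0.460054
Discount per step: exp(-r*dt) = 0.985481
Stock lattice S(k, i) with i counting down-moves:
  k=0: S(0,0) = 9.1500
  k=1: S(1,0) = 11.9795; S(1,1) = 6.9888
  k=2: S(2,0) = 15.6840; S(2,1) = 9.1500; S(2,2) = 5.3381
  k=3: S(3,0) = 20.5341; S(3,1) = 11.9795; S(3,2) = 6.9888; S(3,3) = 4.0772
  k=4: S(4,0) = 26.8839; S(4,1) = 15.6840; S(4,2) = 9.1500; S(4,3) = 5.3381; S(4,4) = 3.1142
Terminal payoffs V(N, i) = max(S_T - K, 0):
  V(4,0) = 16.553948; V(4,1) = 5.354008; V(4,2) = 0.000000; V(4,3) = 0.000000; V(4,4) = 0.000000
Backward induction: V(k, i) = exp(-r*dt) * [p * V(k+1, i) + (1-p) * V(k+1, i+1)].
  V(3,0) = exp(-r*dt) * [p*16.553948 + (1-p)*5.354008] = 10.354048
  V(3,1) = exp(-r*dt) * [p*5.354008 + (1-p)*0.000000] = 2.427373
  V(3,2) = exp(-r*dt) * [p*0.000000 + (1-p)*0.000000] = 0.000000
  V(3,3) = exp(-r*dt) * [p*0.000000 + (1-p)*0.000000] = 0.000000
  V(2,0) = exp(-r*dt) * [p*10.354048 + (1-p)*2.427373] = 5.985887
  V(2,1) = exp(-r*dt) * [p*2.427373 + (1-p)*0.000000] = 1.100510
  V(2,2) = exp(-r*dt) * [p*0.000000 + (1-p)*0.000000] = 0.000000
  V(1,0) = exp(-r*dt) * [p*5.985887 + (1-p)*1.100510] = 3.299440
  V(1,1) = exp(-r*dt) * [p*1.100510 + (1-p)*0.000000] = 0.498944
  V(0,0) = exp(-r*dt) * [p*3.299440 + (1-p)*0.498944] = 1.761374

Answer: Price = V(0,0) = 1.7614
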